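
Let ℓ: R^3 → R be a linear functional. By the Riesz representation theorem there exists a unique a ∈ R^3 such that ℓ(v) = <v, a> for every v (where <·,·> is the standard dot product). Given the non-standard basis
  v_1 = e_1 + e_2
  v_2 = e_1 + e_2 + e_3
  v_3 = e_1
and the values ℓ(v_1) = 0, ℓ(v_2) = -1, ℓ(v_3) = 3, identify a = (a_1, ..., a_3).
a = (3, -3, -1)

Write a = (a_1, ..., a_3) in the standard basis. For each basis vector v_i, ℓ(v_i) = <v_i, a> is a linear equation in the a_j's. Collect the n equations into a matrix system V a = ℓ, where row i of V is v_i (expressed in the standard basis). Since V is invertible (lower-triangular with 1s on the diagonal, up to permutation), solve by back-substitution:
  V =
[[1, 1, 0],
 [1, 1, 1],
 [1, 0, 0]]
  V a = (0, -1, 3)
Solving gives a = (3, -3, -1).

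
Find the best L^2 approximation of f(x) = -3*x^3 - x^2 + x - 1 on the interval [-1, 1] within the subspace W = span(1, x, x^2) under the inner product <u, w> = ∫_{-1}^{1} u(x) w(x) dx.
g(x) = -x^2 - 4*x/5 - 1

The best approximation g ∈ W is the orthogonal projection of f onto W. Writing g = a_0 + a_1 x + a_2 x^2, the coefficients solve the normal equations G · a = b where
  G_{ij} = <φ_i, φ_j> and b_i = <f, φ_i>, with φ_0 = 1, φ_1 = x, φ_2 = x^2.
G =
  [2, 0, 2/3]
  [0, 2/3, 0]
  [2/3, 0, 2/5],
b = (-8/3, -8/15, -16/15).
Solving gives a_0 = -1, a_1 = -4/5, a_2 = -1, so
  g(x) = -x^2 - 4*x/5 - 1.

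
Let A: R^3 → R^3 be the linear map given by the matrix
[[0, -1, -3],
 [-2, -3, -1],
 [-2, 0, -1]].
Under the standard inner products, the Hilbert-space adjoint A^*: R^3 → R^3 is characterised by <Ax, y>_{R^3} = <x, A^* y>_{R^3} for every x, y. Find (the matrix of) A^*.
A^* = A^T =
[[0, -2, -2],
 [-1, -3, 0],
 [-3, -1, -1]]

For real matrices with standard dot products, the defining identity <Ax, y> = <x, A^* y> gives (Ax)^T y = x^T (A^*) y, i.e. x^T A^T y = x^T (A^*) y. Since this holds for all x, y, we must have A^* = A^T. Therefore
A^* =
[[0, -2, -2],
 [-1, -3, 0],
 [-3, -1, -1]].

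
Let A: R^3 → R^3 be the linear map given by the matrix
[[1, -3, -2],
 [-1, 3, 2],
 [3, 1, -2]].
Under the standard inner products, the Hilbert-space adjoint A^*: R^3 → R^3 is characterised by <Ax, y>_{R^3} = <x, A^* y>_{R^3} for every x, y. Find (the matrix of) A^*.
A^* = A^T =
[[1, -1, 3],
 [-3, 3, 1],
 [-2, 2, -2]]

For real matrices with standard dot products, the defining identity <Ax, y> = <x, A^* y> gives (Ax)^T y = x^T (A^*) y, i.e. x^T A^T y = x^T (A^*) y. Since this holds for all x, y, we must have A^* = A^T. Therefore
A^* =
[[1, -1, 3],
 [-3, 3, 1],
 [-2, 2, -2]].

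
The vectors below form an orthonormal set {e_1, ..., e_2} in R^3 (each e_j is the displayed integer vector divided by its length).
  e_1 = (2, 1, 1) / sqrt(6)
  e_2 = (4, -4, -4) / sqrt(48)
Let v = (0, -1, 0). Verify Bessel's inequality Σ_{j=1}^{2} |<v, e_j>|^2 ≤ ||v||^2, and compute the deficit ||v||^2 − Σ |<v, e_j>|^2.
Σ |<v, e_j>|^2 = 1/2; ||v||^2 = 1; deficit = 1/2

Write each e_j = u_j / sqrt(<u_j, u_j>) where u_j is the displayed integer vector. Then <v, e_j> = <v, u_j> / sqrt(<u_j, u_j>), so |<v, e_j>|^2 = <v, u_j>^2 / <u_j, u_j>.
Coefficients: <v, e_1> = -1/sqrt(6), <v, e_2> = 4/sqrt(48).
Square and sum: Σ |<v, e_j>|^2 = 1/2.
Compute ||v||^2 = v·v = 1.
Deficit = 1 − 1/2 = 1/2 ≥ 0, confirming Bessel's inequality. (The deficit equals ||v − Σ <v,e_j> e_j||^2, the squared distance from v to span{e_j}.)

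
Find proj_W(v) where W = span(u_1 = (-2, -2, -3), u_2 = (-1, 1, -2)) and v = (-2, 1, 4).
proj_W(v) = (85/66, 35/66, 70/33)

Set up U = [u_1 | ... | u_2] ∈ R^(3×2). The projector onto W = col(U) is P = U (U^T U)^(-1) U^T.
Compute U^T U =
  [17, 6]
  [6, 6],
and U^T v = (-10, -5).
Solve U^T U · c = U^T v for the coefficients: c = (-5/11, -25/66). The projection is proj_W(v) = U c.
Check: (v - proj_W(v)) · u_1 = 0  (should be 0).
Check: (v - proj_W(v)) · u_2 = 0  (should be 0).
Result: proj_W(v) = (85/66, 35/66, 70/33).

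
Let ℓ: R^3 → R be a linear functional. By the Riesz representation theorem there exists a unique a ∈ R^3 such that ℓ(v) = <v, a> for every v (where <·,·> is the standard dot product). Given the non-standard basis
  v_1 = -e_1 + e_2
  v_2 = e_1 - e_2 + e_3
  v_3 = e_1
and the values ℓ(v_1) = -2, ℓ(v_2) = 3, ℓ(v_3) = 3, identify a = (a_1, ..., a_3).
a = (3, 1, 1)

Write a = (a_1, ..., a_3) in the standard basis. For each basis vector v_i, ℓ(v_i) = <v_i, a> is a linear equation in the a_j's. Collect the n equations into a matrix system V a = ℓ, where row i of V is v_i (expressed in the standard basis). Since V is invertible (lower-triangular with 1s on the diagonal, up to permutation), solve by back-substitution:
  V =
[[-1, 1, 0],
 [1, -1, 1],
 [1, 0, 0]]
  V a = (-2, 3, 3)
Solving gives a = (3, 1, 1).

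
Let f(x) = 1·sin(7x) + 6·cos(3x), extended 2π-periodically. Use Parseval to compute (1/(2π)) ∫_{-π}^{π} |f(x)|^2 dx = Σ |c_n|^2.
Σ |c_n|^2 = 37/2

Expand |f|^2 and use orthogonality of {sin(nx), cos(mx)} on [-π, π]:
  ∫_{-π}^{π} sin(nx)^2 dx = π, ∫ cos(mx)^2 dx = π, and cross terms integrate to 0.
So ∫_{-π}^{π} f(x)^2 dx = 1^2 · π + 6^2 · π = (1 + 36)π.
Divide by 2π: (1 + 36)/2 = 37/2.
By Parseval, this equals Σ |c_n|^2.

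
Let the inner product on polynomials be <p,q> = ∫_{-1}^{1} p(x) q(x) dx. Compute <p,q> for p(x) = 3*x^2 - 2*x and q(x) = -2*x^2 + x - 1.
<p,q> = -86/15

Expand the product: p(x)·q(x) = -6*x^4 + 7*x^3 - 5*x^2 + 2*x.
∫_{-1}^{1} of each monomial x^k gives [2/(k+1) if k even, 0 if k odd]. Integrating term-by-term (or equivalently evaluating the antiderivative F(x) = -6*x^5/5 + 7*x^4/4 - 5*x^3/3 + x^2 at the endpoints):
  F(1) − F(−1) = -7/60 − (337/60) = -86/15.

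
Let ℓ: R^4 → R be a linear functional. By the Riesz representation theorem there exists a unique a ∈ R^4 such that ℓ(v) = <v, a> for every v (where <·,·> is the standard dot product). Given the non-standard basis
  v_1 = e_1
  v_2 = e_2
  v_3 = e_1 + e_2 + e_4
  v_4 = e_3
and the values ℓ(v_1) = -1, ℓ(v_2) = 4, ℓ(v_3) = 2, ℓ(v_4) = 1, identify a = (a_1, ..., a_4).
a = (-1, 4, 1, -1)

Write a = (a_1, ..., a_4) in the standard basis. For each basis vector v_i, ℓ(v_i) = <v_i, a> is a linear equation in the a_j's. Collect the n equations into a matrix system V a = ℓ, where row i of V is v_i (expressed in the standard basis). Since V is invertible (lower-triangular with 1s on the diagonal, up to permutation), solve by back-substitution:
  V =
[[1, 0, 0, 0],
 [0, 1, 0, 0],
 [1, 1, 0, 1],
 [0, 0, 1, 0]]
  V a = (-1, 4, 2, 1)
Solving gives a = (-1, 4, 1, -1).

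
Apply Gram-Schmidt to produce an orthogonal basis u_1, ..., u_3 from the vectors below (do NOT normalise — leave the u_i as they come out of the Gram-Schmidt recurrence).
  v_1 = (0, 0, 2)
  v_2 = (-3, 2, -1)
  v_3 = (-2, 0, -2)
Orthogonal basis:
  u_1 = (0, 0, 2)
  u_2 = (-3, 2, 0)
  u_3 = (-8/13, -12/13, 0)

Apply the Gram-Schmidt recurrence
  u_1 = v_1
  u_i = v_i − Σ_{j<i} ((v_i · u_j) / (u_j · u_j)) · u_j.

Step by step this gives:
  u_1 = (0, 0, 2)
  u_2 = (-3, 2, 0)
  u_3 = (-8/13, -12/13, 0)

Orthogonality check:
  u_2 · u_1 = 0 (should be 0)
  u_3 · u_1 = 0 (should be 0)
  u_3 · u_2 = 0 (should be 0)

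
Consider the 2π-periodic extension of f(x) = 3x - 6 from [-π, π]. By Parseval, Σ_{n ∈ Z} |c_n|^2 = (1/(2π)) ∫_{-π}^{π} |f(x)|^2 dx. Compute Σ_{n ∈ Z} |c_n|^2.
Σ |c_n|^2 = 3π^2 + 36

Expand and integrate term by term over [-π, π]:
  ∫ (3x)^2 dx = 9·(2π^3/3); ∫ 2·3·(-6)·x dx = 0 (odd integrand); ∫ (-6)^2 dx = 36·2π.
So (1/(2π)) ∫_{-π}^{π} (3x - 6)^2 dx = 9π^2/3 + 36 = 3π^2 + 36.
Parseval ⇒ Σ |c_n|^2 = 3π^2 + 36.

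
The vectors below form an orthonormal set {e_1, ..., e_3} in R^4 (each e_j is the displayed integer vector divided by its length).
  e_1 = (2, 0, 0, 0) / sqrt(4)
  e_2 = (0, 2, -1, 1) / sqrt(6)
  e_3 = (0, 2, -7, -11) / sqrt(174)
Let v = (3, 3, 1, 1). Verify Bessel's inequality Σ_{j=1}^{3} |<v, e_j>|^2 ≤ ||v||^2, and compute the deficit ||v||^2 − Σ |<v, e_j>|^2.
Σ |<v, e_j>|^2 = 459/29; ||v||^2 = 20; deficit = 121/29

Write each e_j = u_j / sqrt(<u_j, u_j>) where u_j is the displayed integer vector. Then <v, e_j> = <v, u_j> / sqrt(<u_j, u_j>), so |<v, e_j>|^2 = <v, u_j>^2 / <u_j, u_j>.
Coefficients: <v, e_1> = 6/sqrt(4), <v, e_2> = 6/sqrt(6), <v, e_3> = -12/sqrt(174).
Square and sum: Σ |<v, e_j>|^2 = 459/29.
Compute ||v||^2 = v·v = 20.
Deficit = 20 − 459/29 = 121/29 ≥ 0, confirming Bessel's inequality. (The deficit equals ||v − Σ <v,e_j> e_j||^2, the squared distance from v to span{e_j}.)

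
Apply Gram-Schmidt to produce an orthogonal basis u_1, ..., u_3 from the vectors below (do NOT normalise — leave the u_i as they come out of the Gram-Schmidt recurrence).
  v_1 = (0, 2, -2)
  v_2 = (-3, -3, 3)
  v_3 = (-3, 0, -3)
Orthogonal basis:
  u_1 = (0, 2, -2)
  u_2 = (-3, 0, 0)
  u_3 = (0, -3/2, -3/2)

Apply the Gram-Schmidt recurrence
  u_1 = v_1
  u_i = v_i − Σ_{j<i} ((v_i · u_j) / (u_j · u_j)) · u_j.

Step by step this gives:
  u_1 = (0, 2, -2)
  u_2 = (-3, 0, 0)
  u_3 = (0, -3/2, -3/2)

Orthogonality check:
  u_2 · u_1 = 0 (should be 0)
  u_3 · u_1 = 0 (should be 0)
  u_3 · u_2 = 0 (should be 0)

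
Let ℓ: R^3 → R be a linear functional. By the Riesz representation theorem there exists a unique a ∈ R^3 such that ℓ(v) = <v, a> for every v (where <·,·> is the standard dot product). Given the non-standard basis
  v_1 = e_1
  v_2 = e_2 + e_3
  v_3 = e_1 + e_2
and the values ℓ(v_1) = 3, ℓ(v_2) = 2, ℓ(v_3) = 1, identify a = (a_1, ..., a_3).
a = (3, -2, 4)

Write a = (a_1, ..., a_3) in the standard basis. For each basis vector v_i, ℓ(v_i) = <v_i, a> is a linear equation in the a_j's. Collect the n equations into a matrix system V a = ℓ, where row i of V is v_i (expressed in the standard basis). Since V is invertible (lower-triangular with 1s on the diagonal, up to permutation), solve by back-substitution:
  V =
[[1, 0, 0],
 [0, 1, 1],
 [1, 1, 0]]
  V a = (3, 2, 1)
Solving gives a = (3, -2, 4).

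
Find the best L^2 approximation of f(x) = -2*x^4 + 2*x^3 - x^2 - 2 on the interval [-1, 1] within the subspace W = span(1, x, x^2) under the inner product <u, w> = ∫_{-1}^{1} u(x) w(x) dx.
g(x) = -19*x^2/7 + 6*x/5 - 64/35

The best approximation g ∈ W is the orthogonal projection of f onto W. Writing g = a_0 + a_1 x + a_2 x^2, the coefficients solve the normal equations G · a = b where
  G_{ij} = <φ_i, φ_j> and b_i = <f, φ_i>, with φ_0 = 1, φ_1 = x, φ_2 = x^2.
G =
  [2, 0, 2/3]
  [0, 2/3, 0]
  [2/3, 0, 2/5],
b = (-82/15, 4/5, -242/105).
Solving gives a_0 = -64/35, a_1 = 6/5, a_2 = -19/7, so
  g(x) = -19*x^2/7 + 6*x/5 - 64/35.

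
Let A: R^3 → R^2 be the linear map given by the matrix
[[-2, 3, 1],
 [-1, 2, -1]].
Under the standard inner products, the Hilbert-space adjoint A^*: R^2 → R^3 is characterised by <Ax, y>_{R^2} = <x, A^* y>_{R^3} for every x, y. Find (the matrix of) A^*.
A^* = A^T =
[[-2, -1],
 [3, 2],
 [1, -1]]

For real matrices with standard dot products, the defining identity <Ax, y> = <x, A^* y> gives (Ax)^T y = x^T (A^*) y, i.e. x^T A^T y = x^T (A^*) y. Since this holds for all x, y, we must have A^* = A^T. Therefore
A^* =
[[-2, -1],
 [3, 2],
 [1, -1]].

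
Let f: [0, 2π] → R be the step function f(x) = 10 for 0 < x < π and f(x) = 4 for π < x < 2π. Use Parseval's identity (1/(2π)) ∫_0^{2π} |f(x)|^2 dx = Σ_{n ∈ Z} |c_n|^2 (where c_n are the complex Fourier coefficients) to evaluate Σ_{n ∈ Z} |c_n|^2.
Σ |c_n|^2 = 58

Parseval equates the L^2 energy of f (normalised by 1/(2π)) with the ℓ^2 sum of its Fourier coefficients: (1/(2π)) ∫_0^{2π} |f|^2 = Σ |c_n|^2.
Compute the left side: (1/(2π)) [∫_0^π 10^2 dx + ∫_π^{2π} 4^2 dx] = (1/(2π)) · (100π + 16π) = (100 + 16)/2 = 58.
So Σ_{n ∈ Z} |c_n|^2 = 58.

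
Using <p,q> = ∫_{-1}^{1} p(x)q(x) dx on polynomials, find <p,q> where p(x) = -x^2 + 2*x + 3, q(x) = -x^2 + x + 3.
<p,q> = 236/15

Expand the product: p(x)·q(x) = x^4 - 3*x^3 - 4*x^2 + 9*x + 9.
∫_{-1}^{1} of each monomial x^k gives [2/(k+1) if k even, 0 if k odd]. Integrating term-by-term (or equivalently evaluating the antiderivative F(x) = x^5/5 - 3*x^4/4 - 4*x^3/3 + 9*x^2/2 + 9*x at the endpoints):
  F(1) − F(−1) = 697/60 − (-247/60) = 236/15.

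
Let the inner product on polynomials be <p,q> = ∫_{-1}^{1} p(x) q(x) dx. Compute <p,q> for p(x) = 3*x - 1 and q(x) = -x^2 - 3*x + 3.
<p,q> = -34/3

Expand the product: p(x)·q(x) = -3*x^3 - 8*x^2 + 12*x - 3.
∫_{-1}^{1} of each monomial x^k gives [2/(k+1) if k even, 0 if k odd]. Integrating term-by-term (or equivalently evaluating the antiderivative F(x) = -3*x^4/4 - 8*x^3/3 + 6*x^2 - 3*x at the endpoints):
  F(1) − F(−1) = -5/12 − (131/12) = -34/3.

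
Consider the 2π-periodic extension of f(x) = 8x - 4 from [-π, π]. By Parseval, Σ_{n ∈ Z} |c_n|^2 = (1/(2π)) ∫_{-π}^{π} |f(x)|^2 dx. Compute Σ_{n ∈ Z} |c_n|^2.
Σ |c_n|^2 = 64π^2/3 + 16

Expand and integrate term by term over [-π, π]:
  ∫ (8x)^2 dx = 64·(2π^3/3); ∫ 2·8·(-4)·x dx = 0 (odd integrand); ∫ (-4)^2 dx = 16·2π.
So (1/(2π)) ∫_{-π}^{π} (8x - 4)^2 dx = 64π^2/3 + 16 = 64π^2/3 + 16.
Parseval ⇒ Σ |c_n|^2 = 64π^2/3 + 16.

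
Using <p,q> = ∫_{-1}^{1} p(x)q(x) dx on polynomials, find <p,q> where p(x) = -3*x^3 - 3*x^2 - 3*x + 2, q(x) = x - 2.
<p,q> = -36/5

Expand the product: p(x)·q(x) = -3*x^4 + 3*x^3 + 3*x^2 + 8*x - 4.
∫_{-1}^{1} of each monomial x^k gives [2/(k+1) if k even, 0 if k odd]. Integrating term-by-term (or equivalently evaluating the antiderivative F(x) = -3*x^5/5 + 3*x^4/4 + x^3 + 4*x^2 - 4*x at the endpoints):
  F(1) − F(−1) = 23/20 − (167/20) = -36/5.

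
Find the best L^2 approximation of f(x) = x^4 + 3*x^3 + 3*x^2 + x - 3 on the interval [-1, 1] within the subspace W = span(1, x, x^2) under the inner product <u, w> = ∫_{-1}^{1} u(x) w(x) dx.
g(x) = 27*x^2/7 + 14*x/5 - 108/35

The best approximation g ∈ W is the orthogonal projection of f onto W. Writing g = a_0 + a_1 x + a_2 x^2, the coefficients solve the normal equations G · a = b where
  G_{ij} = <φ_i, φ_j> and b_i = <f, φ_i>, with φ_0 = 1, φ_1 = x, φ_2 = x^2.
G =
  [2, 0, 2/3]
  [0, 2/3, 0]
  [2/3, 0, 2/5],
b = (-18/5, 28/15, -18/35).
Solving gives a_0 = -108/35, a_1 = 14/5, a_2 = 27/7, so
  g(x) = 27*x^2/7 + 14*x/5 - 108/35.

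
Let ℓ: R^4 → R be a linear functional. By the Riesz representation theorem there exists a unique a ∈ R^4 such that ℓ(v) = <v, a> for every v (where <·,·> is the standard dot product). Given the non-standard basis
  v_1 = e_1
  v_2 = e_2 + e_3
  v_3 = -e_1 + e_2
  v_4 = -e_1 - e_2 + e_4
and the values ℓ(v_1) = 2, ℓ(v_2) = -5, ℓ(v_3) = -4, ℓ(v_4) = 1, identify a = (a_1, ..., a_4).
a = (2, -2, -3, 1)

Write a = (a_1, ..., a_4) in the standard basis. For each basis vector v_i, ℓ(v_i) = <v_i, a> is a linear equation in the a_j's. Collect the n equations into a matrix system V a = ℓ, where row i of V is v_i (expressed in the standard basis). Since V is invertible (lower-triangular with 1s on the diagonal, up to permutation), solve by back-substitution:
  V =
[[1, 0, 0, 0],
 [0, 1, 1, 0],
 [-1, 1, 0, 0],
 [-1, -1, 0, 1]]
  V a = (2, -5, -4, 1)
Solving gives a = (2, -2, -3, 1).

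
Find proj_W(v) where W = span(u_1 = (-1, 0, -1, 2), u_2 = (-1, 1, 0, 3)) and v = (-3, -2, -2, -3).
proj_W(v) = (-4/17, -41/17, -45/17, -33/17)

Set up U = [u_1 | ... | u_2] ∈ R^(4×2). The projector onto W = col(U) is P = U (U^T U)^(-1) U^T.
Compute U^T U =
  [6, 7]
  [7, 11],
and U^T v = (-1, -8).
Solve U^T U · c = U^T v for the coefficients: c = (45/17, -41/17). The projection is proj_W(v) = U c.
Check: (v - proj_W(v)) · u_1 = 0  (should be 0).
Check: (v - proj_W(v)) · u_2 = 0  (should be 0).
Result: proj_W(v) = (-4/17, -41/17, -45/17, -33/17).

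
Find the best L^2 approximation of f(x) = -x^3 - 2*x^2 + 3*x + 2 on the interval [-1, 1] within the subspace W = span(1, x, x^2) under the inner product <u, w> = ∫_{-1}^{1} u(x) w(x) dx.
g(x) = -2*x^2 + 12*x/5 + 2

The best approximation g ∈ W is the orthogonal projection of f onto W. Writing g = a_0 + a_1 x + a_2 x^2, the coefficients solve the normal equations G · a = b where
  G_{ij} = <φ_i, φ_j> and b_i = <f, φ_i>, with φ_0 = 1, φ_1 = x, φ_2 = x^2.
G =
  [2, 0, 2/3]
  [0, 2/3, 0]
  [2/3, 0, 2/5],
b = (8/3, 8/5, 8/15).
Solving gives a_0 = 2, a_1 = 12/5, a_2 = -2, so
  g(x) = -2*x^2 + 12*x/5 + 2.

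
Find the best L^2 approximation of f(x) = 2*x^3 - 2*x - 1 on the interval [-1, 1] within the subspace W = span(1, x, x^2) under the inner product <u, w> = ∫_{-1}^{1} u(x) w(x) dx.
g(x) = -4*x/5 - 1

The best approximation g ∈ W is the orthogonal projection of f onto W. Writing g = a_0 + a_1 x + a_2 x^2, the coefficients solve the normal equations G · a = b where
  G_{ij} = <φ_i, φ_j> and b_i = <f, φ_i>, with φ_0 = 1, φ_1 = x, φ_2 = x^2.
G =
  [2, 0, 2/3]
  [0, 2/3, 0]
  [2/3, 0, 2/5],
b = (-2, -8/15, -2/3).
Solving gives a_0 = -1, a_1 = -4/5, a_2 = 0, so
  g(x) = -4*x/5 - 1.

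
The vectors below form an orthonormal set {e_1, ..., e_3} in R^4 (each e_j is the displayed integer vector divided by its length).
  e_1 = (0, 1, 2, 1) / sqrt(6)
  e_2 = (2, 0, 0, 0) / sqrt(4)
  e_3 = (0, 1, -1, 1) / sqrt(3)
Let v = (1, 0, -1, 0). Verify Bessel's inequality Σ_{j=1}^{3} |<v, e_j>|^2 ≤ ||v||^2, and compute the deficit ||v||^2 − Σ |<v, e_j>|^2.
Σ |<v, e_j>|^2 = 2; ||v||^2 = 2; deficit = 0

Write each e_j = u_j / sqrt(<u_j, u_j>) where u_j is the displayed integer vector. Then <v, e_j> = <v, u_j> / sqrt(<u_j, u_j>), so |<v, e_j>|^2 = <v, u_j>^2 / <u_j, u_j>.
Coefficients: <v, e_1> = -2/sqrt(6), <v, e_2> = 2/sqrt(4), <v, e_3> = 1/sqrt(3).
Square and sum: Σ |<v, e_j>|^2 = 2.
Compute ||v||^2 = v·v = 2.
Deficit = 2 − 2 = 0 ≥ 0, confirming Bessel's inequality. (The deficit equals ||v − Σ <v,e_j> e_j||^2, the squared distance from v to span{e_j}.)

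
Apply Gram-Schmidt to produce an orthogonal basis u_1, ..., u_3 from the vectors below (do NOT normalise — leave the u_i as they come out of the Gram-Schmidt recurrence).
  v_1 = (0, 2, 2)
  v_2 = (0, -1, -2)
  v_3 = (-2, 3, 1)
Orthogonal basis:
  u_1 = (0, 2, 2)
  u_2 = (0, 1/2, -1/2)
  u_3 = (-2, 0, 0)

Apply the Gram-Schmidt recurrence
  u_1 = v_1
  u_i = v_i − Σ_{j<i} ((v_i · u_j) / (u_j · u_j)) · u_j.

Step by step this gives:
  u_1 = (0, 2, 2)
  u_2 = (0, 1/2, -1/2)
  u_3 = (-2, 0, 0)

Orthogonality check:
  u_2 · u_1 = 0 (should be 0)
  u_3 · u_1 = 0 (should be 0)
  u_3 · u_2 = 0 (should be 0)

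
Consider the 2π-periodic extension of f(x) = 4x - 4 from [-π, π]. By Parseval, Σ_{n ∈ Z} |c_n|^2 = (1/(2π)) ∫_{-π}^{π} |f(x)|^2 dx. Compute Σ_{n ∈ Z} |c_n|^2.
Σ |c_n|^2 = 16π^2/3 + 16

Expand and integrate term by term over [-π, π]:
  ∫ (4x)^2 dx = 16·(2π^3/3); ∫ 2·4·(-4)·x dx = 0 (odd integrand); ∫ (-4)^2 dx = 16·2π.
So (1/(2π)) ∫_{-π}^{π} (4x - 4)^2 dx = 16π^2/3 + 16 = 16π^2/3 + 16.
Parseval ⇒ Σ |c_n|^2 = 16π^2/3 + 16.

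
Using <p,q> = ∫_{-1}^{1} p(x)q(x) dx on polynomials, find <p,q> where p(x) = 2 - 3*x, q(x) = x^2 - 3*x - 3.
<p,q> = -14/3

Expand the product: p(x)·q(x) = -3*x^3 + 11*x^2 + 3*x - 6.
∫_{-1}^{1} of each monomial x^k gives [2/(k+1) if k even, 0 if k odd]. Integrating term-by-term (or equivalently evaluating the antiderivative F(x) = -3*x^4/4 + 11*x^3/3 + 3*x^2/2 - 6*x at the endpoints):
  F(1) − F(−1) = -19/12 − (37/12) = -14/3.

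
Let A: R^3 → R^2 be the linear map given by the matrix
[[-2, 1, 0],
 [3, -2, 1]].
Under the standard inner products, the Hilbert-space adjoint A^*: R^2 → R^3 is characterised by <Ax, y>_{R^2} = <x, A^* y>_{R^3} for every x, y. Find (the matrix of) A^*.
A^* = A^T =
[[-2, 3],
 [1, -2],
 [0, 1]]

For real matrices with standard dot products, the defining identity <Ax, y> = <x, A^* y> gives (Ax)^T y = x^T (A^*) y, i.e. x^T A^T y = x^T (A^*) y. Since this holds for all x, y, we must have A^* = A^T. Therefore
A^* =
[[-2, 3],
 [1, -2],
 [0, 1]].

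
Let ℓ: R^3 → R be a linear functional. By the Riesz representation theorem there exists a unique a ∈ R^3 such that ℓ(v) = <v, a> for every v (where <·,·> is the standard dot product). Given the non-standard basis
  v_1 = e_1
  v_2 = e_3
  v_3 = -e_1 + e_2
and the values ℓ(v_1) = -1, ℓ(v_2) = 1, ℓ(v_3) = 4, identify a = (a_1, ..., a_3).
a = (-1, 3, 1)

Write a = (a_1, ..., a_3) in the standard basis. For each basis vector v_i, ℓ(v_i) = <v_i, a> is a linear equation in the a_j's. Collect the n equations into a matrix system V a = ℓ, where row i of V is v_i (expressed in the standard basis). Since V is invertible (lower-triangular with 1s on the diagonal, up to permutation), solve by back-substitution:
  V =
[[1, 0, 0],
 [0, 0, 1],
 [-1, 1, 0]]
  V a = (-1, 1, 4)
Solving gives a = (-1, 3, 1).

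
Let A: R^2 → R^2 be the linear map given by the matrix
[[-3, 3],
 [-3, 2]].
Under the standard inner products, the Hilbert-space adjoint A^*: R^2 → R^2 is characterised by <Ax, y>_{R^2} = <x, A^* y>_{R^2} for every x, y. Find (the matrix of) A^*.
A^* = A^T =
[[-3, -3],
 [3, 2]]

For real matrices with standard dot products, the defining identity <Ax, y> = <x, A^* y> gives (Ax)^T y = x^T (A^*) y, i.e. x^T A^T y = x^T (A^*) y. Since this holds for all x, y, we must have A^* = A^T. Therefore
A^* =
[[-3, -3],
 [3, 2]].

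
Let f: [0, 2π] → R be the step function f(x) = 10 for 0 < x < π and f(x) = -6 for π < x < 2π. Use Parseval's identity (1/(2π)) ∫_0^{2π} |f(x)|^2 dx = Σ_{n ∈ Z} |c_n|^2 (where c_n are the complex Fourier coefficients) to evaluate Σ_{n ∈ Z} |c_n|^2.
Σ |c_n|^2 = 68

Parseval equates the L^2 energy of f (normalised by 1/(2π)) with the ℓ^2 sum of its Fourier coefficients: (1/(2π)) ∫_0^{2π} |f|^2 = Σ |c_n|^2.
Compute the left side: (1/(2π)) [∫_0^π 10^2 dx + ∫_π^{2π} (-6)^2 dx] = (1/(2π)) · (100π + 36π) = (100 + 36)/2 = 68.
So Σ_{n ∈ Z} |c_n|^2 = 68.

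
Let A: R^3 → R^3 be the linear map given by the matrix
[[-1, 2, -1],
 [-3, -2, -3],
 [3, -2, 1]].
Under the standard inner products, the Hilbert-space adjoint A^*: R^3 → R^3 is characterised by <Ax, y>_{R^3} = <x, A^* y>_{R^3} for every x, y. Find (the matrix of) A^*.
A^* = A^T =
[[-1, -3, 3],
 [2, -2, -2],
 [-1, -3, 1]]

For real matrices with standard dot products, the defining identity <Ax, y> = <x, A^* y> gives (Ax)^T y = x^T (A^*) y, i.e. x^T A^T y = x^T (A^*) y. Since this holds for all x, y, we must have A^* = A^T. Therefore
A^* =
[[-1, -3, 3],
 [2, -2, -2],
 [-1, -3, 1]].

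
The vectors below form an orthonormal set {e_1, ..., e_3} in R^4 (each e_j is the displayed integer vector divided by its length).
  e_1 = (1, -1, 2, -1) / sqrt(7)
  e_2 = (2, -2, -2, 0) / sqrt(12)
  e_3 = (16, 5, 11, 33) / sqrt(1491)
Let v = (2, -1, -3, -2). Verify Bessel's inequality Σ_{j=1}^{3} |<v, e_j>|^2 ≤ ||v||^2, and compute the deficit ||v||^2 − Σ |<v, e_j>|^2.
Σ |<v, e_j>|^2 = 1109/71; ||v||^2 = 18; deficit = 169/71

Write each e_j = u_j / sqrt(<u_j, u_j>) where u_j is the displayed integer vector. Then <v, e_j> = <v, u_j> / sqrt(<u_j, u_j>), so |<v, e_j>|^2 = <v, u_j>^2 / <u_j, u_j>.
Coefficients: <v, e_1> = -1/sqrt(7), <v, e_2> = 12/sqrt(12), <v, e_3> = -72/sqrt(1491).
Square and sum: Σ |<v, e_j>|^2 = 1109/71.
Compute ||v||^2 = v·v = 18.
Deficit = 18 − 1109/71 = 169/71 ≥ 0, confirming Bessel's inequality. (The deficit equals ||v − Σ <v,e_j> e_j||^2, the squared distance from v to span{e_j}.)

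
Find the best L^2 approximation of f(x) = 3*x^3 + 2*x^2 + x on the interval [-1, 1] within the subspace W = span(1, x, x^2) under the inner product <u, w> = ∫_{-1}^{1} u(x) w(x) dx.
g(x) = 2*x^2 + 14*x/5

The best approximation g ∈ W is the orthogonal projection of f onto W. Writing g = a_0 + a_1 x + a_2 x^2, the coefficients solve the normal equations G · a = b where
  G_{ij} = <φ_i, φ_j> and b_i = <f, φ_i>, with φ_0 = 1, φ_1 = x, φ_2 = x^2.
G =
  [2, 0, 2/3]
  [0, 2/3, 0]
  [2/3, 0, 2/5],
b = (4/3, 28/15, 4/5).
Solving gives a_0 = 0, a_1 = 14/5, a_2 = 2, so
  g(x) = 2*x^2 + 14*x/5.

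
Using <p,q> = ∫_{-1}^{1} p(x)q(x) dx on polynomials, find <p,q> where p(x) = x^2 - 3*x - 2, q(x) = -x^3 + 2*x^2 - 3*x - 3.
<p,q> = 46/3

Expand the product: p(x)·q(x) = -x^5 + 5*x^4 - 7*x^3 + 2*x^2 + 15*x + 6.
∫_{-1}^{1} of each monomial x^k gives [2/(k+1) if k even, 0 if k odd]. Integrating term-by-term (or equivalently evaluating the antiderivative F(x) = -x^6/6 + x^5 - 7*x^4/4 + 2*x^3/3 + 15*x^2/2 + 6*x at the endpoints):
  F(1) − F(−1) = 53/4 − (-25/12) = 46/3.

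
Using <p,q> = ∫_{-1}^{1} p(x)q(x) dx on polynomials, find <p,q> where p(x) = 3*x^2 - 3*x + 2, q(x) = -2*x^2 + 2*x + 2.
<p,q> = 44/15

Expand the product: p(x)·q(x) = -6*x^4 + 12*x^3 - 4*x^2 - 2*x + 4.
∫_{-1}^{1} of each monomial x^k gives [2/(k+1) if k even, 0 if k odd]. Integrating term-by-term (or equivalently evaluating the antiderivative F(x) = -6*x^5/5 + 3*x^4 - 4*x^3/3 - x^2 + 4*x at the endpoints):
  F(1) − F(−1) = 52/15 − (8/15) = 44/15.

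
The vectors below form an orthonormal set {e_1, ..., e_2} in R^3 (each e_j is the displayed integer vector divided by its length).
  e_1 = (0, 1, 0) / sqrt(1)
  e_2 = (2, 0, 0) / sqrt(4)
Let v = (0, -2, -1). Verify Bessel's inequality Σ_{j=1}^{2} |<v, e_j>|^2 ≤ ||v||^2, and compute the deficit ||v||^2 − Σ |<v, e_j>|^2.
Σ |<v, e_j>|^2 = 4; ||v||^2 = 5; deficit = 1

Write each e_j = u_j / sqrt(<u_j, u_j>) where u_j is the displayed integer vector. Then <v, e_j> = <v, u_j> / sqrt(<u_j, u_j>), so |<v, e_j>|^2 = <v, u_j>^2 / <u_j, u_j>.
Coefficients: <v, e_1> = -2/sqrt(1), <v, e_2> = 0/sqrt(4).
Square and sum: Σ |<v, e_j>|^2 = 4.
Compute ||v||^2 = v·v = 5.
Deficit = 5 − 4 = 1 ≥ 0, confirming Bessel's inequality. (The deficit equals ||v − Σ <v,e_j> e_j||^2, the squared distance from v to span{e_j}.)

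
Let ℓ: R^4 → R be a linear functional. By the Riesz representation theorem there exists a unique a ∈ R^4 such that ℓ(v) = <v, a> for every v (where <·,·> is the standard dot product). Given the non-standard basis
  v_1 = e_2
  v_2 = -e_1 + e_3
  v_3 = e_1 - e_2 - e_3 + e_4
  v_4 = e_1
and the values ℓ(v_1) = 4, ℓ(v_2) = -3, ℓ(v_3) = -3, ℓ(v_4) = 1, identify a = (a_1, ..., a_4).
a = (1, 4, -2, -2)

Write a = (a_1, ..., a_4) in the standard basis. For each basis vector v_i, ℓ(v_i) = <v_i, a> is a linear equation in the a_j's. Collect the n equations into a matrix system V a = ℓ, where row i of V is v_i (expressed in the standard basis). Since V is invertible (lower-triangular with 1s on the diagonal, up to permutation), solve by back-substitution:
  V =
[[0, 1, 0, 0],
 [-1, 0, 1, 0],
 [1, -1, -1, 1],
 [1, 0, 0, 0]]
  V a = (4, -3, -3, 1)
Solving gives a = (1, 4, -2, -2).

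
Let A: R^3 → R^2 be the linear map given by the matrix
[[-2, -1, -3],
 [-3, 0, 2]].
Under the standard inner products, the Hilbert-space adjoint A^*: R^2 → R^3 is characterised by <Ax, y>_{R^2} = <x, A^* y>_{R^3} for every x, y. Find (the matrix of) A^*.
A^* = A^T =
[[-2, -3],
 [-1, 0],
 [-3, 2]]

For real matrices with standard dot products, the defining identity <Ax, y> = <x, A^* y> gives (Ax)^T y = x^T (A^*) y, i.e. x^T A^T y = x^T (A^*) y. Since this holds for all x, y, we must have A^* = A^T. Therefore
A^* =
[[-2, -3],
 [-1, 0],
 [-3, 2]].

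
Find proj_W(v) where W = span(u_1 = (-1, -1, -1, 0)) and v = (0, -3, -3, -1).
proj_W(v) = (-2, -2, -2, 0)

Set up U = [u_1 | ... | u_1] ∈ R^(4×1). The projector onto W = col(U) is P = U (U^T U)^(-1) U^T.
Compute U^T U =
  [3],
and U^T v = (6).
Solve U^T U · c = U^T v for the coefficients: c = (2). The projection is proj_W(v) = U c.
Check: (v - proj_W(v)) · u_1 = 0  (should be 0).
Result: proj_W(v) = (-2, -2, -2, 0).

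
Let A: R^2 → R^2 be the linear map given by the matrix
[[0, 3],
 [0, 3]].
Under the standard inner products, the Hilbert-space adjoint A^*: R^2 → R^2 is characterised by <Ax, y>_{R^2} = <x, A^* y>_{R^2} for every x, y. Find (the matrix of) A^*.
A^* = A^T =
[[0, 0],
 [3, 3]]

For real matrices with standard dot products, the defining identity <Ax, y> = <x, A^* y> gives (Ax)^T y = x^T (A^*) y, i.e. x^T A^T y = x^T (A^*) y. Since this holds for all x, y, we must have A^* = A^T. Therefore
A^* =
[[0, 0],
 [3, 3]].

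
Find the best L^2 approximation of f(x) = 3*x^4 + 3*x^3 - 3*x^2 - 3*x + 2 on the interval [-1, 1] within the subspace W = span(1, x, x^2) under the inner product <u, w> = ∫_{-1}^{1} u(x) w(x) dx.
g(x) = -3*x^2/7 - 6*x/5 + 61/35

The best approximation g ∈ W is the orthogonal projection of f onto W. Writing g = a_0 + a_1 x + a_2 x^2, the coefficients solve the normal equations G · a = b where
  G_{ij} = <φ_i, φ_j> and b_i = <f, φ_i>, with φ_0 = 1, φ_1 = x, φ_2 = x^2.
G =
  [2, 0, 2/3]
  [0, 2/3, 0]
  [2/3, 0, 2/5],
b = (16/5, -4/5, 104/105).
Solving gives a_0 = 61/35, a_1 = -6/5, a_2 = -3/7, so
  g(x) = -3*x^2/7 - 6*x/5 + 61/35.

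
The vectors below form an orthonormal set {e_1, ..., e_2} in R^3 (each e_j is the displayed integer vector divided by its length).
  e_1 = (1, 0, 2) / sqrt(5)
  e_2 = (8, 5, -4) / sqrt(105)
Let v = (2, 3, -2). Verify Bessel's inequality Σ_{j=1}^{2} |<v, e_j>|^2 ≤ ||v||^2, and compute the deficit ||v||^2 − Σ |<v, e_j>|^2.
Σ |<v, e_j>|^2 = 107/7; ||v||^2 = 17; deficit = 12/7

Write each e_j = u_j / sqrt(<u_j, u_j>) where u_j is the displayed integer vector. Then <v, e_j> = <v, u_j> / sqrt(<u_j, u_j>), so |<v, e_j>|^2 = <v, u_j>^2 / <u_j, u_j>.
Coefficients: <v, e_1> = -2/sqrt(5), <v, e_2> = 39/sqrt(105).
Square and sum: Σ |<v, e_j>|^2 = 107/7.
Compute ||v||^2 = v·v = 17.
Deficit = 17 − 107/7 = 12/7 ≥ 0, confirming Bessel's inequality. (The deficit equals ||v − Σ <v,e_j> e_j||^2, the squared distance from v to span{e_j}.)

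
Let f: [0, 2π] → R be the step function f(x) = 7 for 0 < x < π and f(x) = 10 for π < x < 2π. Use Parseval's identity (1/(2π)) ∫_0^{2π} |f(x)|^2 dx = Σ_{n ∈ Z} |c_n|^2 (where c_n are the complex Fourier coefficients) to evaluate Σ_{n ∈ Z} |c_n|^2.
Σ |c_n|^2 = 149/2

Parseval equates the L^2 energy of f (normalised by 1/(2π)) with the ℓ^2 sum of its Fourier coefficients: (1/(2π)) ∫_0^{2π} |f|^2 = Σ |c_n|^2.
Compute the left side: (1/(2π)) [∫_0^π 7^2 dx + ∫_π^{2π} 10^2 dx] = (1/(2π)) · (49π + 100π) = (49 + 100)/2 = 149/2.
So Σ_{n ∈ Z} |c_n|^2 = 149/2.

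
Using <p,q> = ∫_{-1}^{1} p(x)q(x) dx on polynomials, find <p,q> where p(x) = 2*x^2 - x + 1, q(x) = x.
<p,q> = -2/3

Expand the product: p(x)·q(x) = 2*x^3 - x^2 + x.
∫_{-1}^{1} of each monomial x^k gives [2/(k+1) if k even, 0 if k odd]. Integrating term-by-term (or equivalently evaluating the antiderivative F(x) = x^4/2 - x^3/3 + x^2/2 at the endpoints):
  F(1) − F(−1) = 2/3 − (4/3) = -2/3.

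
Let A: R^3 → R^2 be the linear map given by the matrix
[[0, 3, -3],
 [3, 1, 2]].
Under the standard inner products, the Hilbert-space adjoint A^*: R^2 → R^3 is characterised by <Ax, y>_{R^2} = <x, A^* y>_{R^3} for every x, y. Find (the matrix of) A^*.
A^* = A^T =
[[0, 3],
 [3, 1],
 [-3, 2]]

For real matrices with standard dot products, the defining identity <Ax, y> = <x, A^* y> gives (Ax)^T y = x^T (A^*) y, i.e. x^T A^T y = x^T (A^*) y. Since this holds for all x, y, we must have A^* = A^T. Therefore
A^* =
[[0, 3],
 [3, 1],
 [-3, 2]].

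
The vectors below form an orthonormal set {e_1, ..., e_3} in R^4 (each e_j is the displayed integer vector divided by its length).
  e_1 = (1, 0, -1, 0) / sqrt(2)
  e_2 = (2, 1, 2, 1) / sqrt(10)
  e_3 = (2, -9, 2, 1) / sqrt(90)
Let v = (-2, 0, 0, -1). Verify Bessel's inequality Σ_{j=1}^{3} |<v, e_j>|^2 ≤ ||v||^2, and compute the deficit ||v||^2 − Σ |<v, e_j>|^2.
Σ |<v, e_j>|^2 = 43/9; ||v||^2 = 5; deficit = 2/9

Write each e_j = u_j / sqrt(<u_j, u_j>) where u_j is the displayed integer vector. Then <v, e_j> = <v, u_j> / sqrt(<u_j, u_j>), so |<v, e_j>|^2 = <v, u_j>^2 / <u_j, u_j>.
Coefficients: <v, e_1> = -2/sqrt(2), <v, e_2> = -5/sqrt(10), <v, e_3> = -5/sqrt(90).
Square and sum: Σ |<v, e_j>|^2 = 43/9.
Compute ||v||^2 = v·v = 5.
Deficit = 5 − 43/9 = 2/9 ≥ 0, confirming Bessel's inequality. (The deficit equals ||v − Σ <v,e_j> e_j||^2, the squared distance from v to span{e_j}.)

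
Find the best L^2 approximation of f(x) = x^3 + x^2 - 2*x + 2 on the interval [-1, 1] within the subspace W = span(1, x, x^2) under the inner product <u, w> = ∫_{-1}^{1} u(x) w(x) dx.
g(x) = x^2 - 7*x/5 + 2

The best approximation g ∈ W is the orthogonal projection of f onto W. Writing g = a_0 + a_1 x + a_2 x^2, the coefficients solve the normal equations G · a = b where
  G_{ij} = <φ_i, φ_j> and b_i = <f, φ_i>, with φ_0 = 1, φ_1 = x, φ_2 = x^2.
G =
  [2, 0, 2/3]
  [0, 2/3, 0]
  [2/3, 0, 2/5],
b = (14/3, -14/15, 26/15).
Solving gives a_0 = 2, a_1 = -7/5, a_2 = 1, so
  g(x) = x^2 - 7*x/5 + 2.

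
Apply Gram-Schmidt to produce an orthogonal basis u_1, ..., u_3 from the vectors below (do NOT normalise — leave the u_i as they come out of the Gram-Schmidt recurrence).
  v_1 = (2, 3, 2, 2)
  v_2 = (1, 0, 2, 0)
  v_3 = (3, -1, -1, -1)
Orthogonal basis:
  u_1 = (2, 3, 2, 2)
  u_2 = (3/7, -6/7, 10/7, -4/7)
  u_3 = (202/69, -12/23, -101/69, -47/69)

Apply the Gram-Schmidt recurrence
  u_1 = v_1
  u_i = v_i − Σ_{j<i} ((v_i · u_j) / (u_j · u_j)) · u_j.

Step by step this gives:
  u_1 = (2, 3, 2, 2)
  u_2 = (3/7, -6/7, 10/7, -4/7)
  u_3 = (202/69, -12/23, -101/69, -47/69)

Orthogonality check:
  u_2 · u_1 = 0 (should be 0)
  u_3 · u_1 = 0 (should be 0)
  u_3 · u_2 = 0 (should be 0)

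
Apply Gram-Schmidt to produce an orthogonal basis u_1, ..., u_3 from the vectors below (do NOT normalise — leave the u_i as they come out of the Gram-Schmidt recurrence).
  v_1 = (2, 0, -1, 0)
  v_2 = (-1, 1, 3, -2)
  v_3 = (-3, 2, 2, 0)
Orthogonal basis:
  u_1 = (2, 0, -1, 0)
  u_2 = (1, 1, 2, -2)
  u_3 = (-1/10, 17/10, -1/5, 3/5)

Apply the Gram-Schmidt recurrence
  u_1 = v_1
  u_i = v_i − Σ_{j<i} ((v_i · u_j) / (u_j · u_j)) · u_j.

Step by step this gives:
  u_1 = (2, 0, -1, 0)
  u_2 = (1, 1, 2, -2)
  u_3 = (-1/10, 17/10, -1/5, 3/5)

Orthogonality check:
  u_2 · u_1 = 0 (should be 0)
  u_3 · u_1 = 0 (should be 0)
  u_3 · u_2 = 0 (should be 0)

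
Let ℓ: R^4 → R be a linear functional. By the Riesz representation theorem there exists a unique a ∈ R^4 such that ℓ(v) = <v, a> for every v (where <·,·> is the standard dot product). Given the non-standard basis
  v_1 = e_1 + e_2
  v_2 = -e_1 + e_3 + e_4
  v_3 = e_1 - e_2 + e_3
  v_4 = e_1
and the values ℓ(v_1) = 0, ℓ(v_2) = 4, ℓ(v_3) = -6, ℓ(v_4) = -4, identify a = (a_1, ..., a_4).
a = (-4, 4, 2, -2)

Write a = (a_1, ..., a_4) in the standard basis. For each basis vector v_i, ℓ(v_i) = <v_i, a> is a linear equation in the a_j's. Collect the n equations into a matrix system V a = ℓ, where row i of V is v_i (expressed in the standard basis). Since V is invertible (lower-triangular with 1s on the diagonal, up to permutation), solve by back-substitution:
  V =
[[1, 1, 0, 0],
 [-1, 0, 1, 1],
 [1, -1, 1, 0],
 [1, 0, 0, 0]]
  V a = (0, 4, -6, -4)
Solving gives a = (-4, 4, 2, -2).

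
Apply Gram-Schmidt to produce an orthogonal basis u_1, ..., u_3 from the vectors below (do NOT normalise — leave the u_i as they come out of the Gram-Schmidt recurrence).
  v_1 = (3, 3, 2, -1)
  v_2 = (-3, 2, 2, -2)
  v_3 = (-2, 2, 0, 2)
Orthogonal basis:
  u_1 = (3, 3, 2, -1)
  u_2 = (-78/23, 37/23, 40/23, -43/23)
  u_3 = (-56/79, 140/79, -28/79, 196/79)

Apply the Gram-Schmidt recurrence
  u_1 = v_1
  u_i = v_i − Σ_{j<i} ((v_i · u_j) / (u_j · u_j)) · u_j.

Step by step this gives:
  u_1 = (3, 3, 2, -1)
  u_2 = (-78/23, 37/23, 40/23, -43/23)
  u_3 = (-56/79, 140/79, -28/79, 196/79)

Orthogonality check:
  u_2 · u_1 = 0 (should be 0)
  u_3 · u_1 = 0 (should be 0)
  u_3 · u_2 = 0 (should be 0)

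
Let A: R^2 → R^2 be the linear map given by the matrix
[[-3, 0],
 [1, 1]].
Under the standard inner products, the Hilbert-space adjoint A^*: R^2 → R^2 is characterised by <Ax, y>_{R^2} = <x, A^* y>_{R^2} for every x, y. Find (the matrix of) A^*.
A^* = A^T =
[[-3, 1],
 [0, 1]]

For real matrices with standard dot products, the defining identity <Ax, y> = <x, A^* y> gives (Ax)^T y = x^T (A^*) y, i.e. x^T A^T y = x^T (A^*) y. Since this holds for all x, y, we must have A^* = A^T. Therefore
A^* =
[[-3, 1],
 [0, 1]].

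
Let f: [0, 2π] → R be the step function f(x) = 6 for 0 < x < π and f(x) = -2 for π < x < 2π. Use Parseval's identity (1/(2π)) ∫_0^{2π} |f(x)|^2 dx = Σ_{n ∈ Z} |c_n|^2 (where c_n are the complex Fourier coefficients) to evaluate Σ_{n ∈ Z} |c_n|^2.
Σ |c_n|^2 = 20

Parseval equates the L^2 energy of f (normalised by 1/(2π)) with the ℓ^2 sum of its Fourier coefficients: (1/(2π)) ∫_0^{2π} |f|^2 = Σ |c_n|^2.
Compute the left side: (1/(2π)) [∫_0^π 6^2 dx + ∫_π^{2π} (-2)^2 dx] = (1/(2π)) · (36π + 4π) = (36 + 4)/2 = 20.
So Σ_{n ∈ Z} |c_n|^2 = 20.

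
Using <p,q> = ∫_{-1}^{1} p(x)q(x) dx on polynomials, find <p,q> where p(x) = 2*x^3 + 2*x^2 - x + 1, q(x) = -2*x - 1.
<p,q> = -18/5

Expand the product: p(x)·q(x) = -4*x^4 - 6*x^3 - x - 1.
∫_{-1}^{1} of each monomial x^k gives [2/(k+1) if k even, 0 if k odd]. Integrating term-by-term (or equivalently evaluating the antiderivative F(x) = -4*x^5/5 - 3*x^4/2 - x^2/2 - x at the endpoints):
  F(1) − F(−1) = -19/5 − (-1/5) = -18/5.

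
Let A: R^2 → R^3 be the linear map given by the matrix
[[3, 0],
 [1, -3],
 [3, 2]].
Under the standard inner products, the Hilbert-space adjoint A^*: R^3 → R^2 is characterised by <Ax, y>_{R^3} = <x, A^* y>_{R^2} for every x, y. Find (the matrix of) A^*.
A^* = A^T =
[[3, 1, 3],
 [0, -3, 2]]

For real matrices with standard dot products, the defining identity <Ax, y> = <x, A^* y> gives (Ax)^T y = x^T (A^*) y, i.e. x^T A^T y = x^T (A^*) y. Since this holds for all x, y, we must have A^* = A^T. Therefore
A^* =
[[3, 1, 3],
 [0, -3, 2]].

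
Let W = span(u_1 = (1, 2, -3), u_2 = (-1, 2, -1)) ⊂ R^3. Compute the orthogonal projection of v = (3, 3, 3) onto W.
proj_W(v) = (0, 0, 0)

Set up U = [u_1 | ... | u_2] ∈ R^(3×2). The projector onto W = col(U) is P = U (U^T U)^(-1) U^T.
Compute U^T U =
  [14, 6]
  [6, 6],
and U^T v = (0, 0).
Solve U^T U · c = U^T v for the coefficients: c = (0, 0). The projection is proj_W(v) = U c.
Check: (v - proj_W(v)) · u_1 = 0  (should be 0).
Check: (v - proj_W(v)) · u_2 = 0  (should be 0).
Result: proj_W(v) = (0, 0, 0).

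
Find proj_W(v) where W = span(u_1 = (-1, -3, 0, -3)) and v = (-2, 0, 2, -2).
proj_W(v) = (-8/19, -24/19, 0, -24/19)

Set up U = [u_1 | ... | u_1] ∈ R^(4×1). The projector onto W = col(U) is P = U (U^T U)^(-1) U^T.
Compute U^T U =
  [19],
and U^T v = (8).
Solve U^T U · c = U^T v for the coefficients: c = (8/19). The projection is proj_W(v) = U c.
Check: (v - proj_W(v)) · u_1 = 0  (should be 0).
Result: proj_W(v) = (-8/19, -24/19, 0, -24/19).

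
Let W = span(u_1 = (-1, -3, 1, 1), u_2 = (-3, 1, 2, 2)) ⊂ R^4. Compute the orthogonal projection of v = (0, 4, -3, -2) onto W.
proj_W(v) = (147/100, 421/100, -29/20, -29/20)

Set up U = [u_1 | ... | u_2] ∈ R^(4×2). The projector onto W = col(U) is P = U (U^T U)^(-1) U^T.
Compute U^T U =
  [12, 4]
  [4, 18],
and U^T v = (-17, -6).
Solve U^T U · c = U^T v for the coefficients: c = (-141/100, -1/50). The projection is proj_W(v) = U c.
Check: (v - proj_W(v)) · u_1 = 0  (should be 0).
Check: (v - proj_W(v)) · u_2 = 0  (should be 0).
Result: proj_W(v) = (147/100, 421/100, -29/20, -29/20).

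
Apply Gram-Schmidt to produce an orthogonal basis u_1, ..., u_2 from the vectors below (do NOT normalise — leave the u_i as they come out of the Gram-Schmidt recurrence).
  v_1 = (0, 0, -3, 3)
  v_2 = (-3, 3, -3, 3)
Orthogonal basis:
  u_1 = (0, 0, -3, 3)
  u_2 = (-3, 3, 0, 0)

Apply the Gram-Schmidt recurrence
  u_1 = v_1
  u_i = v_i − Σ_{j<i} ((v_i · u_j) / (u_j · u_j)) · u_j.

Step by step this gives:
  u_1 = (0, 0, -3, 3)
  u_2 = (-3, 3, 0, 0)

Orthogonality check:
  u_2 · u_1 = 0 (should be 0)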